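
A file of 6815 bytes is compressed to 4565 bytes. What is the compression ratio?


Ratio = original / compressed = 6815 / 4565 = 1.4929

1.4929


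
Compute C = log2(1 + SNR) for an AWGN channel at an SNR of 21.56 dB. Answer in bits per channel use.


SNR_linear = 10^(21.56/10) = 143.2188; C = log2(1 + SNR_linear) = log2(1 + 143.2188) = 7.1721

7.1721 bits/channel use


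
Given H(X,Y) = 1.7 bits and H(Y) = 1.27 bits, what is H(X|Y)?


H(X|Y) = H(X,Y) - H(Y) = 1.7 - 1.27 = 0.43

0.43 bits


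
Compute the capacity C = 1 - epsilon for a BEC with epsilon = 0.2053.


C = 1 - epsilon = 1 - 0.2053 = 0.7947

0.7947 bits


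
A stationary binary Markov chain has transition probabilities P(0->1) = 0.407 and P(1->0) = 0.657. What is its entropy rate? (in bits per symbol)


Stationary distribution: pi_0 = p10/(p01+p10) = 0.6175, pi_1 = 0.3825. Entropy rate H' = pi_0*H(p01) + pi_1*H(p10) = 0.6175*0.9749 + 0.3825*0.9277 = 0.9568

0.9568 bits/symbol


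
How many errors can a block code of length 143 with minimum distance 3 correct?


Correction capability = floor((d-1)/2) = floor((3-1)/2) = 1

1 errors


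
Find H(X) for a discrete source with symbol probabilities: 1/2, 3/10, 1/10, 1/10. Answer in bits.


H = -sum(p_i * log2(p_i)). Terms: -(1/2)*log2(1/2) = 0.500000; -(3/10)*log2(3/10) = 0.521090; -(1/10)*log2(1/10) = 0.332193; -(1/10)*log2(1/10) = 0.332193. H = 0.500000 + 0.521090 + 0.332193 + 0.332193 = 1.6855

1.6855 bits


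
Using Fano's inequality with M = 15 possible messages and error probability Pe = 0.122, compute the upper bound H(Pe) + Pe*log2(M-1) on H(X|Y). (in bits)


H(Pe) = -Pe*log2(Pe) - (1-Pe)*log2(1-Pe) = -0.122*log2(0.122) - 0.878*log2(0.878) = 0.370276 + 0.164807 = 0.5351. Pe*log2(M-1) = 0.122*log2(14) = 0.464497. Bound = H(Pe) + Pe*log2(M-1) = 0.370276 + 0.164807 + 0.464497 = 0.9996

0.9996 bits


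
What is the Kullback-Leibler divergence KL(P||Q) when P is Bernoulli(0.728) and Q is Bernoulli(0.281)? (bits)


KL = p*log2(p/q) + (1-p)*log2((1-p)/(1-q)) = 0.728*log2(0.728/0.281) + 0.272*log2(0.272/0.719) = 0.6184

0.6184 bits


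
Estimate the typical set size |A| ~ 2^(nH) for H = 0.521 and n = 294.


log2|A_typical| = nH = 294 * 0.521 = 153.174, so |A_typical| ~ 2^153.174 = 1.288e+46

1.288e+46


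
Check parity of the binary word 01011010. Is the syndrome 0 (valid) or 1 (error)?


Syndrome = XOR of all bits = 0 XOR 1 XOR 0 XOR 1 XOR 1 XOR 0 XOR 1 XOR 0 = 0

0


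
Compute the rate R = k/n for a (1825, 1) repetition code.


Rate = k/n = 1/1825

1/1825


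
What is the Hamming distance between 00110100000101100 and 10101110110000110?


Count differing positions: ^ . . ^ ^ . ^ . ^ ^ . ^ . ^ . ^ . = 9 differences

9


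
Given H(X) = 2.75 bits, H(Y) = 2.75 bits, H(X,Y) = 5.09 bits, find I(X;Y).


I(X;Y) = H(X) + H(Y) - H(X,Y) = 2.75 + 2.75 - 5.09 = 0.41

0.41 bits


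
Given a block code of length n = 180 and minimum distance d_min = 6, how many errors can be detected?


Detection capability = d_min - 1 = 6 - 1 = 5

5 errors


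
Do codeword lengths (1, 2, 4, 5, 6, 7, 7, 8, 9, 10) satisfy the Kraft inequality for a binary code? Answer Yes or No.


Kraft sum = sum(2^(-l_i)) = 0.8818, need <= 1. Result: satisfied (a binary prefix-free code with these lengths exists)

Yes


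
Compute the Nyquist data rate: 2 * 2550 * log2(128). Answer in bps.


Rate = 2 * B * log2(M) = 2 * 2550 * 7.0 = 35700.0

35700.0 bps


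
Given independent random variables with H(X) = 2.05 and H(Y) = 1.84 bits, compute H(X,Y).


For independent variables, H(X,Y) = H(X) + H(Y) = 2.05 + 1.84 = 3.89

3.89 bits


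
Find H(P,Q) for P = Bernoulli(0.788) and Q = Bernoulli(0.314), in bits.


H(P,Q) = -p*log2(q) - (1-p)*log2(1-q). -0.788*log2(0.314) = 1.316877; -0.212*log2(0.686) = 0.115269. H(P,Q) = 1.316877 + 0.115269 = 1.4321

1.4321 bits


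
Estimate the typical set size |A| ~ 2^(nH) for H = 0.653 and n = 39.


log2|A_typical| = nH = 39 * 0.653 = 25.467, so |A_typical| ~ 2^25.467 = 4.638e+07

4.638e+07


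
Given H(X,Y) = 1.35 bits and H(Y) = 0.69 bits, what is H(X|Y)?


H(X|Y) = H(X,Y) - H(Y) = 1.35 - 0.69 = 0.66

0.66 bits


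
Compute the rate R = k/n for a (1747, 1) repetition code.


Rate = k/n = 1/1747

1/1747


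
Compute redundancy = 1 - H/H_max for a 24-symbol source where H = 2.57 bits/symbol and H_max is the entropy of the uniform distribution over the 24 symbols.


H_max = log2(K) = log2(24) = 4.585 bits/symbol. Redundancy = 1 - H/H_max = 1 - 2.57/4.585 = 1 - 0.5605 = 0.4395

0.4395


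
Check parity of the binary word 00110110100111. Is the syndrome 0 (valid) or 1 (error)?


Syndrome = XOR of all bits = 0 XOR 0 XOR 1 XOR 1 XOR 0 XOR 1 XOR 1 XOR 0 XOR 1 XOR 0 XOR 0 XOR 1 XOR 1 XOR 1 = 0

0


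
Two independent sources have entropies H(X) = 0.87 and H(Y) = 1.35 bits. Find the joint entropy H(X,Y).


For independent variables, H(X,Y) = H(X) + H(Y) = 0.87 + 1.35 = 2.22

2.22 bits


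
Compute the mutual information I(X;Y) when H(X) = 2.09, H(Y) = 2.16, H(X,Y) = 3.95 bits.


I(X;Y) = H(X) + H(Y) - H(X,Y) = 2.09 + 2.16 - 3.95 = 0.3

0.3 bits


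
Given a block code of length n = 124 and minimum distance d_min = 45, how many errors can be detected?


Detection capability = d_min - 1 = 45 - 1 = 44

44 errors


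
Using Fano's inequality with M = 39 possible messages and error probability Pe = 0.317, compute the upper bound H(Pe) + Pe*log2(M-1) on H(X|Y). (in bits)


H(Pe) = -Pe*log2(Pe) - (1-Pe)*log2(1-Pe) = -0.317*log2(0.317) - 0.683*log2(0.683) = 0.525410 + 0.375679 = 0.9011. Pe*log2(M-1) = 0.317*log2(38) = 1.663593. Bound = H(Pe) + Pe*log2(M-1) = 0.525410 + 0.375679 + 1.663593 = 2.5647

2.5647 bits


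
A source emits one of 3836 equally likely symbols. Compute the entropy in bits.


H = log2(n) = log2(3836) = 11.9054

11.9054 bits


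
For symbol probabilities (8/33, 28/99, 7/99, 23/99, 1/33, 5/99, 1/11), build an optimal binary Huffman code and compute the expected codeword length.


Huffman construction (repeatedly merge the two least-probable nodes; each merge adds 1 bit to every symbol beneath it): 1/33 + 5/99 = 8/99; 7/99 + 8/99 = 5/33; 1/11 + 5/33 = 8/33; 23/99 + 8/33 = 47/99; 8/33 + 28/99 = 52/99; 47/99 + 52/99 = 1. Resulting codeword lengths (in the order the probabilities were given): (2, 2, 4, 2, 5, 5, 3). L_avg = sum(p_i * l_i) = 8/33*2 + 28/99*2 + 7/99*4 + 23/99*2 + 1/33*5 + 5/99*5 + 1/11*3 = 245/99 = 2.4747

2.4747 bits


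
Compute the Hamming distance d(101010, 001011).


Count differing positions: ^ . . . . ^ = 2 differences

2


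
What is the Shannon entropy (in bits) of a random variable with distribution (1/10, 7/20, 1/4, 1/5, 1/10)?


H = -sum(p_i * log2(p_i)). Terms: -(1/10)*log2(1/10) = 0.332193; -(7/20)*log2(7/20) = 0.530101; -(1/4)*log2(1/4) = 0.500000; -(1/5)*log2(1/5) = 0.464386; -(1/10)*log2(1/10) = 0.332193. H = 0.332193 + 0.530101 + 0.500000 + 0.464386 + 0.332193 = 2.1589

2.1589 bits


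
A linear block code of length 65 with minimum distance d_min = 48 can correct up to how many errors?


Correction capability = floor((d-1)/2) = floor((48-1)/2) = 23

23 errors


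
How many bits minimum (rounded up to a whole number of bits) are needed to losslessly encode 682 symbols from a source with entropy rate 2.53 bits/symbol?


Minimum bits >= n * H = 682 * 2.53 = 1725.46, rounded up to a whole number of bits = 1726

1726 bits


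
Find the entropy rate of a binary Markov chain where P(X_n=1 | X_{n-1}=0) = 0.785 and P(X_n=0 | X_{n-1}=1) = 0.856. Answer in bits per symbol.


Stationary distribution: pi_0 = p10/(p01+p10) = 0.5216, pi_1 = 0.4784. Entropy rate H' = pi_0*H(p01) + pi_1*H(p10) = 0.5216*0.7509 + 0.4784*0.5946 = 0.6762

0.6762 bits/symbol


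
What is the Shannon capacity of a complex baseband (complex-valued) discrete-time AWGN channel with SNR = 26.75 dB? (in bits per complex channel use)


SNR_linear = 10^(26.75/10) = 473.1513; C = log2(1 + SNR_linear) = log2(1 + 473.1513) = 8.8892

8.8892 bits/channel use


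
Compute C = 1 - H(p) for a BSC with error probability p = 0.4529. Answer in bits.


H(p) = -p*log2(p) - (1-p)*log2(1-p) = -0.4529*log2(0.4529) - 0.5471*log2(0.5471) = 0.517545 + 0.476045 = 0.9936. C = 1 - H(p) = 1 - 0.9936 = 0.0064

0.0064 bits


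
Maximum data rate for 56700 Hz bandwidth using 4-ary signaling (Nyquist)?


Rate = 2 * B * log2(M) = 2 * 56700 * 2.0 = 226800.0

226800.0 bps


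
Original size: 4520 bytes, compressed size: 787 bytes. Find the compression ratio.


Ratio = original / compressed = 4520 / 787 = 5.7433

5.7433


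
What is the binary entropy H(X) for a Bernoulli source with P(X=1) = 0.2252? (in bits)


H = -p*log2(p) - (1-p)*log2(1-p). -0.2252*log2(0.2252) = 0.484342; -0.7748*log2(0.7748) = 0.285207. H = 0.484342 + 0.285207 = 0.7695

0.7695 bits


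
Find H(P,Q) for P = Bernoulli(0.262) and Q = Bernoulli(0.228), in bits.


H(P,Q) = -p*log2(q) - (1-p)*log2(1-q). -0.262*log2(0.228) = 0.558818; -0.738*log2(0.772) = 0.275516. H(P,Q) = 0.558818 + 0.275516 = 0.8343

0.8343 bits


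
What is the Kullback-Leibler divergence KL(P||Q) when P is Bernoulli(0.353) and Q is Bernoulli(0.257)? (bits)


KL = p*log2(p/q) + (1-p)*log2((1-p)/(1-q)) = 0.353*log2(0.353/0.257) + 0.647*log2(0.647/0.743) = 0.0325

0.0325 bits


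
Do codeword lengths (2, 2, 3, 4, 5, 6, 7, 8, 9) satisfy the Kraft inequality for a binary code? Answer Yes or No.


Kraft sum = sum(2^(-l_i)) = 0.748, need <= 1. Result: satisfied (a binary prefix-free code with these lengths exists)

Yes


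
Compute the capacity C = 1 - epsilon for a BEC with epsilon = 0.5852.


C = 1 - epsilon = 1 - 0.5852 = 0.4148

0.4148 bits


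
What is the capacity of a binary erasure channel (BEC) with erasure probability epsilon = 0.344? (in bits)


C = 1 - epsilon = 1 - 0.344 = 0.656

0.656 bits


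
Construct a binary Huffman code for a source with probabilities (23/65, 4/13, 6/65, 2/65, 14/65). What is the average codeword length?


Huffman construction (repeatedly merge the two least-probable nodes; each merge adds 1 bit to every symbol beneath it): 2/65 + 6/65 = 8/65; 8/65 + 14/65 = 22/65; 4/13 + 22/65 = 42/65; 23/65 + 42/65 = 1. Resulting codeword lengths (in the order the probabilities were given): (1, 2, 4, 4, 3). L_avg = sum(p_i * l_i) = 23/65*1 + 4/13*2 + 6/65*4 + 2/65*4 + 14/65*3 = 137/65 = 2.1077

2.1077 bits


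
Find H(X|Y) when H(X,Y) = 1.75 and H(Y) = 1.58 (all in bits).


H(X|Y) = H(X,Y) - H(Y) = 1.75 - 1.58 = 0.17

0.17 bits


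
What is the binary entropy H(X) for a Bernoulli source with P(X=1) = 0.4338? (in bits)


H = -p*log2(p) - (1-p)*log2(1-p). -0.4338*log2(0.4338) = 0.522685; -0.5662*log2(0.5662) = 0.464633. H = 0.522685 + 0.464633 = 0.9873

0.9873 bits


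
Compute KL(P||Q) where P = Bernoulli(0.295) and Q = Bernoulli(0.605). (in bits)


KL = p*log2(p/q) + (1-p)*log2((1-p)/(1-q)) = 0.295*log2(0.295/0.605) + 0.705*log2(0.705/0.395) = 0.2835

0.2835 bits


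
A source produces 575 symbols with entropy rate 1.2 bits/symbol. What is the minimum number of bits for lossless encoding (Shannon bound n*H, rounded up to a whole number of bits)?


Minimum bits >= n * H = 575 * 1.2 = 690.0, rounded up to a whole number of bits = 690

690 bits


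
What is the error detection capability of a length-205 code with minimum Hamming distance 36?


Detection capability = d_min - 1 = 36 - 1 = 35

35 errors


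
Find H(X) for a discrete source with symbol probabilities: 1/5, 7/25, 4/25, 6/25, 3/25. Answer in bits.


H = -sum(p_i * log2(p_i)). Terms: -(1/5)*log2(1/5) = 0.464386; -(7/25)*log2(7/25) = 0.514220; -(4/25)*log2(4/25) = 0.423017; -(6/25)*log2(6/25) = 0.494134; -(3/25)*log2(3/25) = 0.367067. H = 0.464386 + 0.514220 + 0.423017 + 0.494134 + 0.367067 = 2.2628

2.2628 bits


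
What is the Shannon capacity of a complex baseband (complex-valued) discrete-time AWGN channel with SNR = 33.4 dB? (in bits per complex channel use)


SNR_linear = 10^(33.4/10) = 2187.7616; C = log2(1 + SNR_linear) = log2(1 + 2187.7616) = 11.0959

11.0959 bits/channel use


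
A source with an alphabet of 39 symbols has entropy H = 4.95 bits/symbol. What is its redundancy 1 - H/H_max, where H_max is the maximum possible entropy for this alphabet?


H_max = log2(K) = log2(39) = 5.2854 bits/symbol. Redundancy = 1 - H/H_max = 1 - 4.95/5.2854 = 1 - 0.9365 = 0.0635

0.0635


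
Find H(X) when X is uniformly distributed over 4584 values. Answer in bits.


H = log2(n) = log2(4584) = 12.1624

12.1624 bits


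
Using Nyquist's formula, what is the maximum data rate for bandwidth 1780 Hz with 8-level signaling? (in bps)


Rate = 2 * B * log2(M) = 2 * 1780 * 3.0 = 10680.0

10680.0 bps


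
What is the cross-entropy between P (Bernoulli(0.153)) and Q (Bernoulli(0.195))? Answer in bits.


H(P,Q) = -p*log2(q) - (1-p)*log2(1-q). -0.153*log2(0.195) = 0.360843; -0.847*log2(0.805) = 0.265060. H(P,Q) = 0.360843 + 0.265060 = 0.6259

0.6259 bits


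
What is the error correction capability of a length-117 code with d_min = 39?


Correction capability = floor((d-1)/2) = floor((39-1)/2) = 19

19 errors


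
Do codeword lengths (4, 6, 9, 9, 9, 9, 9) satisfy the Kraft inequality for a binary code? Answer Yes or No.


Kraft sum = sum(2^(-l_i)) = 0.0879, need <= 1. Result: satisfied (a binary prefix-free code with these lengths exists)

Yes


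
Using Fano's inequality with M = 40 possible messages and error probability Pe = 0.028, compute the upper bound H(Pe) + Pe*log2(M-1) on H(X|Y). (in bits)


H(Pe) = -Pe*log2(Pe) - (1-Pe)*log2(1-Pe) = -0.028*log2(0.028) - 0.972*log2(0.972) = 0.144436 + 0.039825 = 0.1843. Pe*log2(M-1) = 0.028*log2(39) = 0.147991. Bound = H(Pe) + Pe*log2(M-1) = 0.144436 + 0.039825 + 0.147991 = 0.3323

0.3323 bits


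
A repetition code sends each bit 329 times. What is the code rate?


Rate = k/n = 1/329

1/329


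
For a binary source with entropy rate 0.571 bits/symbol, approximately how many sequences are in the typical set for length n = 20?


log2|A_typical| = nH = 20 * 0.571 = 11.42, so |A_typical| ~ 2^11.42 = 2.740e+03

2.740e+03


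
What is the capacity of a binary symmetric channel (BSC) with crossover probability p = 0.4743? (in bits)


H(p) = -p*log2(p) - (1-p)*log2(1-p) = -0.4743*log2(0.4743) - 0.5257*log2(0.5257) = 0.510408 + 0.487686 = 0.9981. C = 1 - H(p) = 1 - 0.9981 = 0.0019

0.0019 bits


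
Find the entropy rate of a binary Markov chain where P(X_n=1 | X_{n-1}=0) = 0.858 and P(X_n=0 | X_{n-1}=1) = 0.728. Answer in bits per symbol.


Stationary distribution: pi_0 = p10/(p01+p10) = 0.459, pi_1 = 0.541. Entropy rate H' = pi_0*H(p01) + pi_1*H(p10) = 0.459*0.5895 + 0.541*0.8443 = 0.7273

0.7273 bits/symbol


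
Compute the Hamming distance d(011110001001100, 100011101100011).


Count differing positions: ^ ^ ^ ^ . ^ ^ . . ^ . ^ ^ ^ ^ = 11 differences

11


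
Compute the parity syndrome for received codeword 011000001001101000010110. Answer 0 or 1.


Syndrome = XOR of all bits = 0 XOR 1 XOR 1 XOR 0 XOR 0 XOR 0 XOR 0 XOR 0 XOR 1 XOR 0 XOR 0 XOR 1 XOR 1 XOR 0 XOR 1 XOR 0 XOR 0 XOR 0 XOR 0 XOR 1 XOR 0 XOR 1 XOR 1 XOR 0 = 1

1


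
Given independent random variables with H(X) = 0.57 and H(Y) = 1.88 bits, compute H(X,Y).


For independent variables, H(X,Y) = H(X) + H(Y) = 0.57 + 1.88 = 2.45

2.45 bits


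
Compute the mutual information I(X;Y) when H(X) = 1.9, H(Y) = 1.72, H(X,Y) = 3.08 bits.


I(X;Y) = H(X) + H(Y) - H(X,Y) = 1.9 + 1.72 - 3.08 = 0.54

0.54 bits


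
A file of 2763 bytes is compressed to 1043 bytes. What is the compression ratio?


Ratio = original / compressed = 2763 / 1043 = 2.6491

2.6491


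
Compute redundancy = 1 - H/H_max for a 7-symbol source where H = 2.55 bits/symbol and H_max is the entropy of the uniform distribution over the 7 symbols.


H_max = log2(K) = log2(7) = 2.8074 bits/symbol. Redundancy = 1 - H/H_max = 1 - 2.55/2.8074 = 1 - 0.9083 = 0.0917

0.0917


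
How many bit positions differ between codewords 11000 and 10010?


Count differing positions: . ^ . ^ . = 2 differences

2


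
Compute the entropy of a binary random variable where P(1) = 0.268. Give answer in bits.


H = -p*log2(p) - (1-p)*log2(1-p). -0.268*log2(0.268) = 0.509118; -0.732*log2(0.732) = 0.329462. H = 0.509118 + 0.329462 = 0.8386

0.8386 bits


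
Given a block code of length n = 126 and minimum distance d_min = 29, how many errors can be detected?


Detection capability = d_min - 1 = 29 - 1 = 28

28 errors


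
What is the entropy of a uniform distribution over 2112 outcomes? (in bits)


H = log2(n) = log2(2112) = 11.0444

11.0444 bits


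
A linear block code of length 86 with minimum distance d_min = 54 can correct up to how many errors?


Correction capability = floor((d-1)/2) = floor((54-1)/2) = 26

26 errors


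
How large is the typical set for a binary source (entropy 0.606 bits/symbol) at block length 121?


log2|A_typical| = nH = 121 * 0.606 = 73.326, so |A_typical| ~ 2^73.326 = 1.184e+22

1.184e+22


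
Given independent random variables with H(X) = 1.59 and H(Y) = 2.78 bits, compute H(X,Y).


For independent variables, H(X,Y) = H(X) + H(Y) = 1.59 + 2.78 = 4.37

4.37 bits


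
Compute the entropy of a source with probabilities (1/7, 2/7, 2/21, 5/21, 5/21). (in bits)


H = -sum(p_i * log2(p_i)). Terms: -(1/7)*log2(1/7) = 0.401051; -(2/7)*log2(2/7) = 0.516387; -(2/21)*log2(2/21) = 0.323078; -(5/21)*log2(5/21) = 0.492950; -(5/21)*log2(5/21) = 0.492950. H = 0.401051 + 0.516387 + 0.323078 + 0.492950 + 0.492950 = 2.2264

2.2264 bits


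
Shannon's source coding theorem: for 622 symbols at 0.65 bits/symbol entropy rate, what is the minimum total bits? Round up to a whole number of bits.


Minimum bits >= n * H = 622 * 0.65 = 404.3, rounded up to a whole number of bits = 405

405 bits


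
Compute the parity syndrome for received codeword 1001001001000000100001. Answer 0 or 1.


Syndrome = XOR of all bits = 1 XOR 0 XOR 0 XOR 1 XOR 0 XOR 0 XOR 1 XOR 0 XOR 0 XOR 1 XOR 0 XOR 0 XOR 0 XOR 0 XOR 0 XOR 0 XOR 1 XOR 0 XOR 0 XOR 0 XOR 0 XOR 1 = 0

0


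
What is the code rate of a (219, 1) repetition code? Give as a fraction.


Rate = k/n = 1/219

1/219


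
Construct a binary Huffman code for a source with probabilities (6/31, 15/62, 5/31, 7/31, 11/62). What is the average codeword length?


Huffman construction (repeatedly merge the two least-probable nodes; each merge adds 1 bit to every symbol beneath it): 5/31 + 11/62 = 21/62; 6/31 + 7/31 = 13/31; 15/62 + 21/62 = 18/31; 13/31 + 18/31 = 1. Resulting codeword lengths (in the order the probabilities were given): (2, 2, 3, 2, 3). L_avg = sum(p_i * l_i) = 6/31*2 + 15/62*2 + 5/31*3 + 7/31*2 + 11/62*3 = 145/62 = 2.3387

2.3387 bits


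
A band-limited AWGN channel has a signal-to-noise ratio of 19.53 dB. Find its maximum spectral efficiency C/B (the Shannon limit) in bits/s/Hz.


SNR_linear = 10^(19.53/10) = 89.7429; C/B = log2(1 + SNR_linear) = log2(1 + 89.7429) = 6.5037

6.5037 bits/s/Hz


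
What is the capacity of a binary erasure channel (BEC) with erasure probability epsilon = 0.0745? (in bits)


C = 1 - epsilon = 1 - 0.0745 = 0.9255

0.9255 bits


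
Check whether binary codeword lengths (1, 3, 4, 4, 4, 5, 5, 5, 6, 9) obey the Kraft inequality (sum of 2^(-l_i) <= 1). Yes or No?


Kraft sum = sum(2^(-l_i)) = 0.9238, need <= 1. Result: satisfied (a binary prefix-free code with these lengths exists)

Yes


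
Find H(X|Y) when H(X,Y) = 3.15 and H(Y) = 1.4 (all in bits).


H(X|Y) = H(X,Y) - H(Y) = 3.15 - 1.4 = 1.75

1.75 bits


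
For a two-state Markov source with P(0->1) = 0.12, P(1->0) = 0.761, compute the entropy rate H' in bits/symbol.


Stationary distribution: pi_0 = p10/(p01+p10) = 0.8638, pi_1 = 0.1362. Entropy rate H' = pi_0*H(p01) + pi_1*H(p10) = 0.8638*0.5294 + 0.1362*0.7934 = 0.5653

0.5653 bits/symbol


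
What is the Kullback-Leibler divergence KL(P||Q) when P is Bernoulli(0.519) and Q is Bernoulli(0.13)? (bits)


KL = p*log2(p/q) + (1-p)*log2((1-p)/(1-q)) = 0.519*log2(0.519/0.13) + 0.481*log2(0.481/0.87) = 0.6253

0.6253 bits


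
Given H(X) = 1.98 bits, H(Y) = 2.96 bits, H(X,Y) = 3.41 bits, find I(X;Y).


I(X;Y) = H(X) + H(Y) - H(X,Y) = 1.98 + 2.96 - 3.41 = 1.53

1.53 bits


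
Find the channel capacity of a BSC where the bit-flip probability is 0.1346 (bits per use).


H(p) = -p*log2(p) - (1-p)*log2(1-p) = -0.1346*log2(0.1346) - 0.8654*log2(0.8654) = 0.389431 + 0.180489 = 0.5699. C = 1 - H(p) = 1 - 0.5699 = 0.4301

0.4301 bits


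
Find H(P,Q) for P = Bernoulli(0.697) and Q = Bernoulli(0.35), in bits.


H(P,Q) = -p*log2(q) - (1-p)*log2(1-q). -0.697*log2(0.35) = 1.055658; -0.303*log2(0.65) = 0.188311. H(P,Q) = 1.055658 + 0.188311 = 1.244

1.244 bits


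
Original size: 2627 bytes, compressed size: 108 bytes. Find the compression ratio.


Ratio = original / compressed = 2627 / 108 = 24.3241

24.3241


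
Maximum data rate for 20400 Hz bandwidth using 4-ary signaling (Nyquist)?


Rate = 2 * B * log2(M) = 2 * 20400 * 2.0 = 81600.0

81600.0 bps


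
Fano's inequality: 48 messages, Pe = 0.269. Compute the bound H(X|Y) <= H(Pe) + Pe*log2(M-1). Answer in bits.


H(Pe) = -Pe*log2(Pe) - (1-Pe)*log2(1-Pe) = -0.269*log2(0.269) - 0.731*log2(0.731) = 0.509573 + 0.330453 = 0.84. Pe*log2(M-1) = 0.269*log2(47) = 1.494184. Bound = H(Pe) + Pe*log2(M-1) = 0.509573 + 0.330453 + 1.494184 = 2.3342

2.3342 bits


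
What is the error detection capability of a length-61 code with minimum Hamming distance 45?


Detection capability = d_min - 1 = 45 - 1 = 44

44 errors


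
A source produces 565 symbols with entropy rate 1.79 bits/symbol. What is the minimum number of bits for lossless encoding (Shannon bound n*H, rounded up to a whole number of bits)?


Minimum bits >= n * H = 565 * 1.79 = 1011.35, rounded up to a whole number of bits = 1012

1012 bits


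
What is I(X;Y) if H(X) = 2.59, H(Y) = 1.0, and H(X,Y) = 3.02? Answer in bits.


I(X;Y) = H(X) + H(Y) - H(X,Y) = 2.59 + 1.0 - 3.02 = 0.57

0.57 bits


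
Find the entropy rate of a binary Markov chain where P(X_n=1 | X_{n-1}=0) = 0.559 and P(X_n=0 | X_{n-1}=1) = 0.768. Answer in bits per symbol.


Stationary distribution: pi_0 = p10/(p01+p10) = 0.5787, pi_1 = 0.4213. Entropy rate H' = pi_0*H(p01) + pi_1*H(p10) = 0.5787*0.9899 + 0.4213*0.7815 = 0.9021

0.9021 bits/symbol


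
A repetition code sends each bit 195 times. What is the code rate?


Rate = k/n = 1/195

1/195


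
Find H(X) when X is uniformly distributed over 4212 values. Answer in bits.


H = log2(n) = log2(4212) = 12.0403

12.0403 bits


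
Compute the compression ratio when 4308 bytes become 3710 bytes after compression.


Ratio = original / compressed = 4308 / 3710 = 1.1612

1.1612


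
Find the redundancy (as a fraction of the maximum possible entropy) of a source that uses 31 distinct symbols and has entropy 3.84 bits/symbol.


H_max = log2(K) = log2(31) = 4.9542 bits/symbol. Redundancy = 1 - H/H_max = 1 - 3.84/4.9542 = 1 - 0.7751 = 0.2249

0.2249


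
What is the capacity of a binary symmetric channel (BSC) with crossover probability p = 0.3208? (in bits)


H(p) = -p*log2(p) - (1-p)*log2(1-p) = -0.3208*log2(0.3208) - 0.6792*log2(0.6792) = 0.526193 + 0.379056 = 0.9052. C = 1 - H(p) = 1 - 0.9052 = 0.0948

0.0948 bits


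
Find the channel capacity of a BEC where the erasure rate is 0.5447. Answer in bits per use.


C = 1 - epsilon = 1 - 0.5447 = 0.4553

0.4553 bits


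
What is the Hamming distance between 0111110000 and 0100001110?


Count differing positions: . . ^ ^ ^ ^ ^ ^ ^ . = 7 differences

7


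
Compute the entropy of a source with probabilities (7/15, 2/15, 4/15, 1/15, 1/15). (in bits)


H = -sum(p_i * log2(p_i)). Terms: -(7/15)*log2(7/15) = 0.513117; -(2/15)*log2(2/15) = 0.387585; -(4/15)*log2(4/15) = 0.508504; -(1/15)*log2(1/15) = 0.260459; -(1/15)*log2(1/15) = 0.260459. H = 0.513117 + 0.387585 + 0.508504 + 0.260459 + 0.260459 = 1.9301

1.9301 bits


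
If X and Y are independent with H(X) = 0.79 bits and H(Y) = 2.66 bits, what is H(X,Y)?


For independent variables, H(X,Y) = H(X) + H(Y) = 0.79 + 2.66 = 3.45

3.45 bits


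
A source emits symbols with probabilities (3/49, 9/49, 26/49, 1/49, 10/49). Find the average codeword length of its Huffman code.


Huffman construction (repeatedly merge the two least-probable nodes; each merge adds 1 bit to every symbol beneath it): 1/49 + 3/49 = 4/49; 4/49 + 9/49 = 13/49; 10/49 + 13/49 = 23/49; 23/49 + 26/49 = 1. Resulting codeword lengths (in the order the probabilities were given): (4, 3, 1, 4, 2). L_avg = sum(p_i * l_i) = 3/49*4 + 9/49*3 + 26/49*1 + 1/49*4 + 10/49*2 = 89/49 = 1.8163

1.8163 bits


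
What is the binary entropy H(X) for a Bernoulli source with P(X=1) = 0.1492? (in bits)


H = -p*log2(p) - (1-p)*log2(1-p). -0.1492*log2(0.1492) = 0.409506; -0.8508*log2(0.8508) = 0.198328. H = 0.409506 + 0.198328 = 0.6078

0.6078 bits


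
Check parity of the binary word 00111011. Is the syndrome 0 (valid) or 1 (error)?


Syndrome = XOR of all bits = 0 XOR 0 XOR 1 XOR 1 XOR 1 XOR 0 XOR 1 XOR 1 = 1

1


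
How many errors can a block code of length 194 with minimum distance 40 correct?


Correction capability = floor((d-1)/2) = floor((40-1)/2) = 19

19 errors


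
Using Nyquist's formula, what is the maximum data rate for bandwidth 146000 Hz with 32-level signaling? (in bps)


Rate = 2 * B * log2(M) = 2 * 146000 * 5.0 = 1460000.0

1460000.0 bps


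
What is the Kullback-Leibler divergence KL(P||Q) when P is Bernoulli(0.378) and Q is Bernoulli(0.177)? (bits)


KL = p*log2(p/q) + (1-p)*log2((1-p)/(1-q)) = 0.378*log2(0.378/0.177) + 0.622*log2(0.622/0.823) = 0.1625

0.1625 bits


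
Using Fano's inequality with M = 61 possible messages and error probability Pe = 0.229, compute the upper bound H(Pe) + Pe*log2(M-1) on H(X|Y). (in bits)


H(Pe) = -Pe*log2(Pe) - (1-Pe)*log2(1-Pe) = -0.229*log2(0.229) - 0.771*log2(0.771) = 0.486987 + 0.289277 = 0.7763. Pe*log2(M-1) = 0.229*log2(60) = 1.352678. Bound = H(Pe) + Pe*log2(M-1) = 0.486987 + 0.289277 + 1.352678 = 2.1289

2.1289 bits


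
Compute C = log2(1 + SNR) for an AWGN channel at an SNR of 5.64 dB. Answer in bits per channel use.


SNR_linear = 10^(5.64/10) = 3.6644; C = log2(1 + SNR_linear) = log2(1 + 3.6644) = 2.2217

2.2217 bits/channel use


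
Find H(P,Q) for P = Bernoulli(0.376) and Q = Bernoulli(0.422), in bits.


H(P,Q) = -p*log2(q) - (1-p)*log2(1-q). -0.376*log2(0.422) = 0.468002; -0.624*log2(0.578) = 0.493496. H(P,Q) = 0.468002 + 0.493496 = 0.9615

0.9615 bits


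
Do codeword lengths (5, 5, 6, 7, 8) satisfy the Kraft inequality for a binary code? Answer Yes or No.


Kraft sum = sum(2^(-l_i)) = 0.0898, need <= 1. Result: satisfied (a binary prefix-free code with these lengths exists)

Yes


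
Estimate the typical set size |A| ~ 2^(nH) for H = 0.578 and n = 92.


log2|A_typical| = nH = 92 * 0.578 = 53.176, so |A_typical| ~ 2^53.176 = 1.018e+16

1.018e+16


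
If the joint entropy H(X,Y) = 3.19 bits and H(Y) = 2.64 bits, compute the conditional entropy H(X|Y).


H(X|Y) = H(X,Y) - H(Y) = 3.19 - 2.64 = 0.55

0.55 bits


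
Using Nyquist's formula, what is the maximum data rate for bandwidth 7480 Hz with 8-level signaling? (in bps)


Rate = 2 * B * log2(M) = 2 * 7480 * 3.0 = 44880.0

44880.0 bps


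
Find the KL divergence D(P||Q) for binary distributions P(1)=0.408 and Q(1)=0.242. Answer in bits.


KL = p*log2(p/q) + (1-p)*log2((1-p)/(1-q)) = 0.408*log2(0.408/0.242) + 0.592*log2(0.592/0.758) = 0.0963

0.0963 bits


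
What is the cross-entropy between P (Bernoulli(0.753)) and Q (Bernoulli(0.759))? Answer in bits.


H(P,Q) = -p*log2(q) - (1-p)*log2(1-q). -0.753*log2(0.759) = 0.299565; -0.247*log2(0.241) = 0.507065. H(P,Q) = 0.299565 + 0.507065 = 0.8066

0.8066 bits


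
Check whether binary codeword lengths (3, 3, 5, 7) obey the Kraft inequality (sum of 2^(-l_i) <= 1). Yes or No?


Kraft sum = sum(2^(-l_i)) = 0.2891, need <= 1. Result: satisfied (a binary prefix-free code with these lengths exists)

Yes


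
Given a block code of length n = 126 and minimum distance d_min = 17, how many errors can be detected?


Detection capability = d_min - 1 = 17 - 1 = 16

16 errors


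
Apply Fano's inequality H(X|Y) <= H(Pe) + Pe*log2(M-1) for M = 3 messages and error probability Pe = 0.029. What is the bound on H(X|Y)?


H(Pe) = -Pe*log2(Pe) - (1-Pe)*log2(1-Pe) = -0.029*log2(0.029) - 0.971*log2(0.971) = 0.148126 + 0.041226 = 0.1894. Pe*log2(M-1) = 0.029*log2(2) = 0.029000. Bound = H(Pe) + Pe*log2(M-1) = 0.148126 + 0.041226 + 0.029000 = 0.2184

0.2184 bits


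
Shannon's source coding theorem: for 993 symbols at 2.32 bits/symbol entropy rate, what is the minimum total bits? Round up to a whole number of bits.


Minimum bits >= n * H = 993 * 2.32 = 2303.76, rounded up to a whole number of bits = 2304

2304 bits


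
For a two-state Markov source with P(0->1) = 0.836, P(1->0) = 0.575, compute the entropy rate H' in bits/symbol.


Stationary distribution: pi_0 = p10/(p01+p10) = 0.4075, pi_1 = 0.5925. Entropy rate H' = pi_0*H(p01) + pi_1*H(p10) = 0.4075*0.6438 + 0.5925*0.9837 = 0.8452

0.8452 bits/symbol


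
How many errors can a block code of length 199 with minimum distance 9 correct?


Correction capability = floor((d-1)/2) = floor((9-1)/2) = 4

4 errors


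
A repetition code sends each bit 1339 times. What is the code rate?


Rate = k/n = 1/1339

1/1339


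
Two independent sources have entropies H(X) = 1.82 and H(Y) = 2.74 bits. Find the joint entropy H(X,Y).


For independent variables, H(X,Y) = H(X) + H(Y) = 1.82 + 2.74 = 4.56

4.56 bits


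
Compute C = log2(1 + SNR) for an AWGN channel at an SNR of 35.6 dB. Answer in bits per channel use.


SNR_linear = 10^(35.6/10) = 3630.7805; C = log2(1 + SNR_linear) = log2(1 + 3630.7805) = 11.8265

11.8265 bits/channel use


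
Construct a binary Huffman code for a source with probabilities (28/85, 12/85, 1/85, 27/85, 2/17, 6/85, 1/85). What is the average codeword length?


Huffman construction (repeatedly merge the two least-probable nodes; each merge adds 1 bit to every symbol beneath it): 1/85 + 1/85 = 2/85; 2/85 + 6/85 = 8/85; 8/85 + 2/17 = 18/85; 12/85 + 18/85 = 6/17; 27/85 + 28/85 = 11/17; 6/17 + 11/17 = 1. Resulting codeword lengths (in the order the probabilities were given): (2, 2, 5, 2, 3, 4, 5). L_avg = sum(p_i * l_i) = 28/85*2 + 12/85*2 + 1/85*5 + 27/85*2 + 2/17*3 + 6/85*4 + 1/85*5 = 198/85 = 2.3294

2.3294 bits


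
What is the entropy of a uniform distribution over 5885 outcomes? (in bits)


H = log2(n) = log2(5885) = 12.5228

12.5228 bits


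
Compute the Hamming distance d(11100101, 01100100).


Count differing positions: ^ . . . . . . ^ = 2 differences

2


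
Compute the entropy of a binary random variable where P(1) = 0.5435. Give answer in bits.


H = -p*log2(p) - (1-p)*log2(1-p). -0.5435*log2(0.5435) = 0.478089; -0.4565*log2(0.4565) = 0.516444. H = 0.478089 + 0.516444 = 0.9945

0.9945 bits


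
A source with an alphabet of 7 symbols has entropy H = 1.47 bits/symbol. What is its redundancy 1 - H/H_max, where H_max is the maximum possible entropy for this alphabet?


H_max = log2(K) = log2(7) = 2.8074 bits/symbol. Redundancy = 1 - H/H_max = 1 - 1.47/2.8074 = 1 - 0.5236 = 0.4764

0.4764


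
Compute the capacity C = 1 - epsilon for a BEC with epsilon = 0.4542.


C = 1 - epsilon = 1 - 0.4542 = 0.5458

0.5458 bits


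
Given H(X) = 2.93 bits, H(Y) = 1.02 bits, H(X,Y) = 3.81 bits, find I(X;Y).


I(X;Y) = H(X) + H(Y) - H(X,Y) = 2.93 + 1.02 - 3.81 = 0.14

0.14 bits


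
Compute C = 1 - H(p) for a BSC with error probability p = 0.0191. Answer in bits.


H(p) = -p*log2(p) - (1-p)*log2(1-p) = -0.0191*log2(0.0191) - 0.9809*log2(0.9809) = 0.109066 + 0.027291 = 0.1364. C = 1 - H(p) = 1 - 0.1364 = 0.8636

0.8636 bits


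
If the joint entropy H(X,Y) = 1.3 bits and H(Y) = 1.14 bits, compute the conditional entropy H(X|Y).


H(X|Y) = H(X,Y) - H(Y) = 1.3 - 1.14 = 0.16

0.16 bits


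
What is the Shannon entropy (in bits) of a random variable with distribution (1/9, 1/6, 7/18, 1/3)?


H = -sum(p_i * log2(p_i)). Terms: -(1/9)*log2(1/9) = 0.352214; -(1/6)*log2(1/6) = 0.430827; -(7/18)*log2(7/18) = 0.529888; -(1/3)*log2(1/3) = 0.528321. H = 0.352214 + 0.430827 + 0.529888 + 0.528321 = 1.8413

1.8413 bits


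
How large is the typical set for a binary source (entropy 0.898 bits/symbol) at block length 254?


log2|A_typical| = nH = 254 * 0.898 = 228.092, so |A_typical| ~ 2^228.092 = 4.598e+68

4.598e+68


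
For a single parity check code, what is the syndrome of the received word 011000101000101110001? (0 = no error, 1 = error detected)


Syndrome = XOR of all bits = 0 XOR 1 XOR 1 XOR 0 XOR 0 XOR 0 XOR 1 XOR 0 XOR 1 XOR 0 XOR 0 XOR 0 XOR 1 XOR 0 XOR 1 XOR 1 XOR 1 XOR 0 XOR 0 XOR 0 XOR 1 = 1

1


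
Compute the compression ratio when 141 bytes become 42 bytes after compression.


Ratio = original / compressed = 141 / 42 = 3.3571

3.3571


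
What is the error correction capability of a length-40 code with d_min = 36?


Correction capability = floor((d-1)/2) = floor((36-1)/2) = 17

17 errors


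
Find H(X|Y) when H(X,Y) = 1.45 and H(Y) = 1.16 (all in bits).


H(X|Y) = H(X,Y) - H(Y) = 1.45 - 1.16 = 0.29

0.29 bits


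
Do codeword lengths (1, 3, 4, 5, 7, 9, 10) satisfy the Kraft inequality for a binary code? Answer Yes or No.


Kraft sum = sum(2^(-l_i)) = 0.7295, need <= 1. Result: satisfied (a binary prefix-free code with these lengths exists)

Yes


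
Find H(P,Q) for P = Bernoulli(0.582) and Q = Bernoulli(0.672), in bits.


H(P,Q) = -p*log2(q) - (1-p)*log2(1-q). -0.582*log2(0.672) = 0.333758; -0.418*log2(0.328) = 0.672241. H(P,Q) = 0.333758 + 0.672241 = 1.006

1.006 bits


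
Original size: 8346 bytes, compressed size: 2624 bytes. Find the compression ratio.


Ratio = original / compressed = 8346 / 2624 = 3.1806

3.1806


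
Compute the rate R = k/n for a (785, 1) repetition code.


Rate = k/n = 1/785

1/785


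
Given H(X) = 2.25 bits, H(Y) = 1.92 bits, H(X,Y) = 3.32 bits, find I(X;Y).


I(X;Y) = H(X) + H(Y) - H(X,Y) = 2.25 + 1.92 - 3.32 = 0.85

0.85 bits


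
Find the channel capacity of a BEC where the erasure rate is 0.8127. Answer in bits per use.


C = 1 - epsilon = 1 - 0.8127 = 0.1873

0.1873 bits


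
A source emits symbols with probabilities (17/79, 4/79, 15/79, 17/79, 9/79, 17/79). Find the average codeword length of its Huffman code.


Huffman construction (repeatedly merge the two least-probable nodes; each merge adds 1 bit to every symbol beneath it): 4/79 + 9/79 = 13/79; 13/79 + 15/79 = 28/79; 17/79 + 17/79 = 34/79; 17/79 + 28/79 = 45/79; 34/79 + 45/79 = 1. Resulting codeword lengths (in the order the probabilities were given): (2, 4, 3, 2, 4, 2). L_avg = sum(p_i * l_i) = 17/79*2 + 4/79*4 + 15/79*3 + 17/79*2 + 9/79*4 + 17/79*2 = 199/79 = 2.519

2.519 bits


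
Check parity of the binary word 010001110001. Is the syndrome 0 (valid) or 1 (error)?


Syndrome = XOR of all bits = 0 XOR 1 XOR 0 XOR 0 XOR 0 XOR 1 XOR 1 XOR 1 XOR 0 XOR 0 XOR 0 XOR 1 = 1

1


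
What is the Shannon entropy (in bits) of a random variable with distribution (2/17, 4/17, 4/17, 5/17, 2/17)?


H = -sum(p_i * log2(p_i)). Terms: -(2/17)*log2(2/17) = 0.363231; -(4/17)*log2(4/17) = 0.491168; -(4/17)*log2(4/17) = 0.491168; -(5/17)*log2(5/17) = 0.519275; -(2/17)*log2(2/17) = 0.363231. H = 0.363231 + 0.491168 + 0.491168 + 0.519275 + 0.363231 = 2.2281

2.2281 bits


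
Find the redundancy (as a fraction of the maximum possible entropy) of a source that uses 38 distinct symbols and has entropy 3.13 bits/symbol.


H_max = log2(K) = log2(38) = 5.2479 bits/symbol. Redundancy = 1 - H/H_max = 1 - 3.13/5.2479 = 1 - 0.5964 = 0.4036

0.4036


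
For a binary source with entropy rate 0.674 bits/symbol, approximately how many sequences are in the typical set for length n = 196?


log2|A_typical| = nH = 196 * 0.674 = 132.104, so |A_typical| ~ 2^132.104 = 5.851e+39

5.851e+39


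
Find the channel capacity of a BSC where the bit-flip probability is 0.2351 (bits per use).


H(p) = -p*log2(p) - (1-p)*log2(1-p) = -0.2351*log2(0.2351) - 0.7649*log2(0.7649) = 0.491042 + 0.295754 = 0.7868. C = 1 - H(p) = 1 - 0.7868 = 0.2132

0.2132 bits


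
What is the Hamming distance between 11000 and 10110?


Count differing positions: . ^ ^ ^ . = 3 differences

3


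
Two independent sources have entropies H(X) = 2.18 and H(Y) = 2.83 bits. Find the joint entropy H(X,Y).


For independent variables, H(X,Y) = H(X) + H(Y) = 2.18 + 2.83 = 5.01

5.01 bits


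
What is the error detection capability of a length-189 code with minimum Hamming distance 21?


Detection capability = d_min - 1 = 21 - 1 = 20

20 errors


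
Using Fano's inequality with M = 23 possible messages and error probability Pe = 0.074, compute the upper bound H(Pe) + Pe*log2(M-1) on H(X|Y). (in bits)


H(Pe) = -Pe*log2(Pe) - (1-Pe)*log2(1-Pe) = -0.074*log2(0.074) - 0.926*log2(0.926) = 0.277968 + 0.102708 = 0.3807. Pe*log2(M-1) = 0.074*log2(22) = 0.329998. Bound = H(Pe) + Pe*log2(M-1) = 0.277968 + 0.102708 + 0.329998 = 0.7107

0.7107 bits


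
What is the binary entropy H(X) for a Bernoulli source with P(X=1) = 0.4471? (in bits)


H = -p*log2(p) - (1-p)*log2(1-p). -0.4471*log2(0.4471) = 0.519231; -0.5529*log2(0.5529) = 0.472679. H = 0.519231 + 0.472679 = 0.9919

0.9919 bits


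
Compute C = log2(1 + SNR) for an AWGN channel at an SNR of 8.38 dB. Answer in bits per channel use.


SNR_linear = 10^(8.38/10) = 6.8865; C = log2(1 + SNR_linear) = log2(1 + 6.8865) = 2.9794

2.9794 bits/channel use


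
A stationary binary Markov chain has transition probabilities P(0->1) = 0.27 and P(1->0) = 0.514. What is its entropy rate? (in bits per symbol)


Stationary distribution: pi_0 = p10/(p01+p10) = 0.6556, pi_1 = 0.3444. Entropy rate H' = pi_0*H(p01) + pi_1*H(p10) = 0.6556*0.8415 + 0.3444*0.9994 = 0.8959

0.8959 bits/symbol


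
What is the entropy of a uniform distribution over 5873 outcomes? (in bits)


H = log2(n) = log2(5873) = 12.5199

12.5199 bits


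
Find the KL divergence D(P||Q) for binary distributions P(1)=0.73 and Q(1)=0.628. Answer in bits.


KL = p*log2(p/q) + (1-p)*log2((1-p)/(1-q)) = 0.73*log2(0.73/0.628) + 0.27*log2(0.27/0.372) = 0.0337

0.0337 bits


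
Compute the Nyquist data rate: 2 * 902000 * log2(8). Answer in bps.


Rate = 2 * B * log2(M) = 2 * 902000 * 3.0 = 5412000.0

5412000.0 bps


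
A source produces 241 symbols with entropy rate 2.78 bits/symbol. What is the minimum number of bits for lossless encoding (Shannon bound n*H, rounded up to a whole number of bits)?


Minimum bits >= n * H = 241 * 2.78 = 669.98, rounded up to a whole number of bits = 670

670 bits


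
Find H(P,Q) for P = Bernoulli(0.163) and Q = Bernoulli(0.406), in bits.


H(P,Q) = -p*log2(q) - (1-p)*log2(1-q). -0.163*log2(0.406) = 0.211973; -0.837*log2(0.594) = 0.628976. H(P,Q) = 0.211973 + 0.628976 = 0.8409

0.8409 bits


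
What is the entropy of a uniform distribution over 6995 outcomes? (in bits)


H = log2(n) = log2(6995) = 12.7721

12.7721 bits


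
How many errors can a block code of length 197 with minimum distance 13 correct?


Correction capability = floor((d-1)/2) = floor((13-1)/2) = 6

6 errors


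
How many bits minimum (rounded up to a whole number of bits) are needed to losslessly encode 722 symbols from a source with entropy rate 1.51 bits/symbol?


Minimum bits >= n * H = 722 * 1.51 = 1090.22, rounded up to a whole number of bits = 1091

1091 bits
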